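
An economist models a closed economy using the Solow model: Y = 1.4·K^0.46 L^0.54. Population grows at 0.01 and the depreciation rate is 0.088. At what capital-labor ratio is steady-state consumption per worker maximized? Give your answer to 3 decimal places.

k_gold ≈ 32.673

Capital per worker breaks even when investment replaces (n + δ)·k; here n + δ = 0.098.
Golden rule sets MPK = n+δ: 0.46·1.4·k^(0.46−1) = 0.098, so k_gold = (0.46·1.4/0.098)^(1/0.54) ≈ 32.6727.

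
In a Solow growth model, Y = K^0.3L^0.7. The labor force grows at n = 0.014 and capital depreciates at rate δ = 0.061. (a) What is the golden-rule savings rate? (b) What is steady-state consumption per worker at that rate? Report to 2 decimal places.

The effective depreciation rate is n + δ = 0.014 + 0.061 = 0.075.
For Cobb-Douglas, s_gold equals capital's share: s_gold = 0.3.
Setting f'(k) = n+δ gives 0.3·k^(0.3−1) = 0.075, hence k_gold = (0.3/0.075)^(1/0.7) ≈ 7.2458.
y_gold = 7.2458^0.3 ≈ 1.8114; c_gold = (1−0.3)·y_gold ≈ 1.2680.

(a) s_gold = 0.30; (b) c_gold ≈ 1.27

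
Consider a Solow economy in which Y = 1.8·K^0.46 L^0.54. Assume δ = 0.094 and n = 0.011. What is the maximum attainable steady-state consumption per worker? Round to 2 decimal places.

c_gold ≈ 5.64

Break-even investment rate: n + δ = 0.011 + 0.094 = 0.105.
Maximizing c = f(k) − (n+δ)·k gives f'(k) = n+δ, i.e. 0.46·1.8·k^(0.46−1) = 0.105, so k_gold = (0.46·1.8/0.105)^(1/0.54) ≈ 45.7949.
y_gold = 1.8·45.7949^0.46 ≈ 10.4532.
c_gold = y_gold − (n+δ)·k_gold = 10.4532 − 0.105·45.7949 ≈ 5.6447.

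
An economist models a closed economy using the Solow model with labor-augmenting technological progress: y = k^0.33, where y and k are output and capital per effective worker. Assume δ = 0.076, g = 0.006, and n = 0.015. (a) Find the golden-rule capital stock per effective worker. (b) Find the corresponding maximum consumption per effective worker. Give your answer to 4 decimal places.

The effective depreciation rate is n + g + δ = 0.015 + 0.006 + 0.076 = 0.097.
Golden rule sets MPK = n+g+δ: 0.33·k^(0.33−1) = 0.097, so k_gold = (0.33/0.097)^(1/0.67) ≈ 6.2179.
y_gold = 6.2179^0.33 ≈ 1.8277; c_gold = y_gold − 0.097·k_gold ≈ 1.2246.

(a) k_gold ≈ 6.2179; (b) c_gold ≈ 1.2246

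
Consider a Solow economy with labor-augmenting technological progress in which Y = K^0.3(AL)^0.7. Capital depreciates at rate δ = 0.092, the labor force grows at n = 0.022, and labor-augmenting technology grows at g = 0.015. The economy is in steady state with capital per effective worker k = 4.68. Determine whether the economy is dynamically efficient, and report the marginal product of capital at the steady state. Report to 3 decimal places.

dynamically inefficient; MPK ≈ 0.102

Break-even investment rate: n + g + δ = 0.022 + 0.015 + 0.092 = 0.129.
MPK = 0.3·k^(0.3−1) = 0.3·4.68^(-0.7) ≈ 0.1018.
MPK < 0.129, so the economy is dynamically inefficient (over-saving).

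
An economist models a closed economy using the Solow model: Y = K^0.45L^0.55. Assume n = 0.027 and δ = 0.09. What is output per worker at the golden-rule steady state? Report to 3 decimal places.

Capital per worker breaks even when investment replaces (n + δ)·k; here n + δ = 0.117.
At the golden rule the marginal product of capital equals n+δ: 0.45·k^(0.45−1) = 0.117. Solving, k_gold = (0.45/0.117)^(1/0.55) ≈ 11.5794.
Output: y_gold = k_gold^0.45 = 11.5794^0.45 ≈ 3.0106.

y_gold ≈ 3.011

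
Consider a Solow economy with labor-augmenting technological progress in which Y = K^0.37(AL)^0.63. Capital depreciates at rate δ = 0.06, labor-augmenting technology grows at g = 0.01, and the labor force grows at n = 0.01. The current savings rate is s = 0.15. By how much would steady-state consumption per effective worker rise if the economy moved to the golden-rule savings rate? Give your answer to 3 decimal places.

Capital per effective worker breaks even when investment replaces (n + g + δ)·k; here n + g + δ = 0.08.
Current steady state (s = 0.15): k* = (0.15/0.08)^(1/0.63) ≈ 2.7123, y* = 2.7123^0.37 ≈ 1.4466, c* = (1−0.15)·1.4466 ≈ 1.2296.
Golden rule sets MPK = n+g+δ: 0.37·k^(0.37−1) = 0.08, so k_gold = (0.37/0.08)^(1/0.63) ≈ 11.3693.
y_gold = 11.3693^0.37 ≈ 2.4582, c_gold = y_gold − 0.08·k_gold ≈ 1.5487.
Gain: Δc = 1.5487 − 1.2296 ≈ 0.3191.

Δc ≈ 0.319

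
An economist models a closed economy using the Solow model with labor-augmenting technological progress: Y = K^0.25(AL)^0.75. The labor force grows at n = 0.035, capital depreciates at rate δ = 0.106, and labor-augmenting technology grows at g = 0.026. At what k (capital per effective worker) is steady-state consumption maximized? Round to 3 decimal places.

The effective depreciation rate is n + g + δ = 0.035 + 0.026 + 0.106 = 0.167.
Maximizing c = f(k) − (n+g+δ)·k gives f'(k) = n+g+δ, i.e. 0.25·k^(0.25−1) = 0.167, so k_gold = (0.25/0.167)^(1/0.75) ≈ 1.7125.

k_gold ≈ 1.713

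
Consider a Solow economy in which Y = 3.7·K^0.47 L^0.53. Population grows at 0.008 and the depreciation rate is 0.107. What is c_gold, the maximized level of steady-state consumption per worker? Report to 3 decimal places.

The effective depreciation rate is n + δ = 0.008 + 0.107 = 0.115.
At the golden rule the marginal product of capital equals n+δ: 0.47·3.7·k^(0.47−1) = 0.115. Solving, k_gold = (0.47·3.7/0.115)^(1/0.53) ≈ 168.1371.
y_gold = 3.7·168.1371^0.47 ≈ 41.1399.
c_gold = y_gold − (n+δ)·k_gold = 41.1399 − 0.115·168.1371 ≈ 21.8042.

c_gold ≈ 21.804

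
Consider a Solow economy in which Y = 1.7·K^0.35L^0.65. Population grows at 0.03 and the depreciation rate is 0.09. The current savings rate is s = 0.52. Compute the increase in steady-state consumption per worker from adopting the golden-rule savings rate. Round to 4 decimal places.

Break-even investment rate: n + δ = 0.03 + 0.09 = 0.12.
Current steady state (s = 0.52): k* = (0.52·1.7/0.12)^(1/0.65) ≈ 21.5905, y* = 1.7·21.5905^0.35 ≈ 4.9824, c* = (1−0.52)·4.9824 ≈ 2.3916.
At the golden rule the marginal product of capital equals n+δ: 0.35·1.7·k^(0.35−1) = 0.12. Solving, k_gold = (0.35·1.7/0.12)^(1/0.65) ≈ 11.7421.
y_gold = 1.7·11.7421^0.35 ≈ 4.0259, c_gold = y_gold − 0.12·k_gold ≈ 2.6168.
Gain: Δc = 2.6168 − 2.3916 ≈ 0.2253.

Δc ≈ 0.2253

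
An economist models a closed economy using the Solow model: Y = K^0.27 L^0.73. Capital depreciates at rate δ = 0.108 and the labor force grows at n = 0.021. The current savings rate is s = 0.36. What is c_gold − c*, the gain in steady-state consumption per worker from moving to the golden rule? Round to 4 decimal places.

Δc ≈ 0.0238

n + δ = 0.021 + 0.108 = 0.129.
Current steady state (s = 0.36): k* = (0.36/0.129)^(1/0.73) ≈ 4.0791, y* = 4.0791^0.27 ≈ 1.4617, c* = (1−0.36)·1.4617 ≈ 0.9355.
Setting f'(k) = n+δ gives 0.27·k^(0.27−1) = 0.129, hence k_gold = (0.27/0.129)^(1/0.73) ≈ 2.7505.
y_gold = 2.7505^0.27 ≈ 1.3141, c_gold = y_gold − 0.129·k_gold ≈ 0.9593.
Gain: Δc = 0.9593 − 0.9355 ≈ 0.0238.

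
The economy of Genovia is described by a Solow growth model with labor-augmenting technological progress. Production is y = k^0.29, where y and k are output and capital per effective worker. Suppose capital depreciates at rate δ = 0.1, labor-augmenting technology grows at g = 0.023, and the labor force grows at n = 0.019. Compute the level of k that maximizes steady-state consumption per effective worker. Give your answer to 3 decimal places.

Break-even investment rate: n + g + δ = 0.019 + 0.023 + 0.1 = 0.142.
Setting f'(k) = n+g+δ gives 0.29·k^(0.29−1) = 0.142, hence k_gold = (0.29/0.142)^(1/0.71) ≈ 2.7338.

k_gold ≈ 2.734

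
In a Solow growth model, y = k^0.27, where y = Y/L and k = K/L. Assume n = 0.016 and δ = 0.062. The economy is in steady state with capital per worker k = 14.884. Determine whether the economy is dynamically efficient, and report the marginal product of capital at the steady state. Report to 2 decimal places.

The effective depreciation rate is n + δ = 0.016 + 0.062 = 0.078.
MPK = 0.27·k^(0.27−1) = 0.27·14.884^(-0.73) ≈ 0.0376.
MPK < 0.078, so the economy is dynamically inefficient (over-saving).

dynamically inefficient; MPK ≈ 0.04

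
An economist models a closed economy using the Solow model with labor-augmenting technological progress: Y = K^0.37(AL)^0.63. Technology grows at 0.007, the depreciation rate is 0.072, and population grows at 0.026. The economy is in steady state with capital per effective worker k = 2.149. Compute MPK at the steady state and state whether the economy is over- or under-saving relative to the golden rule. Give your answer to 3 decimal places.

Break-even investment rate: n + g + δ = 0.026 + 0.007 + 0.072 = 0.105.
MPK = 0.37·k^(0.37−1) = 0.37·2.149^(-0.63) ≈ 0.2285.
MPK > 0.105, so the economy is dynamically efficient (under-saving).

under-saving; MPK ≈ 0.229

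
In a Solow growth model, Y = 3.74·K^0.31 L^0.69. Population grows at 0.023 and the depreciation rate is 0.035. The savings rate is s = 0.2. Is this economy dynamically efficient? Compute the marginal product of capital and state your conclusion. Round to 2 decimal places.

Capital per worker breaks even when investment replaces (n + δ)·k; here n + δ = 0.058.
Steady-state k*: s·A·k^0.31 = 0.058·k gives k* = (0.2·3.74/0.058)^(1/0.69) ≈ 40.6801.
MPK = 0.31·3.74·40.6801^(-0.69) ≈ 0.0899.
MPK > n+δ = 0.058, so the economy is dynamically efficient (under-saving).

dynamically efficient; MPK ≈ 0.09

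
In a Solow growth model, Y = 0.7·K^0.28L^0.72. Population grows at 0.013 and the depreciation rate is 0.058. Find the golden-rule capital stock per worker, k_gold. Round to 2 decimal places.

k_gold ≈ 4.10

The effective depreciation rate is n + δ = 0.013 + 0.058 = 0.071.
Maximizing c = f(k) − (n+δ)·k gives f'(k) = n+δ, i.e. 0.28·0.7·k^(0.28−1) = 0.071, so k_gold = (0.28·0.7/0.071)^(1/0.72) ≈ 4.0973.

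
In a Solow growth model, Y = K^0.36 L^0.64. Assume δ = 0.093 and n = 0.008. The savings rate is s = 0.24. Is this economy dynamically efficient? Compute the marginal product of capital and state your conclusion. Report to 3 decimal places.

dynamically efficient; MPK ≈ 0.151

Capital per worker breaks even when investment replaces (n + δ)·k; here n + δ = 0.101.
Steady-state k*: s·k^0.36 = 0.101·k gives k* = (0.24/0.101)^(1/0.64) ≈ 3.8666.
MPK = 0.36·3.8666^(-0.64) ≈ 0.1515.
MPK > n+δ = 0.101, so the economy is dynamically efficient (under-saving).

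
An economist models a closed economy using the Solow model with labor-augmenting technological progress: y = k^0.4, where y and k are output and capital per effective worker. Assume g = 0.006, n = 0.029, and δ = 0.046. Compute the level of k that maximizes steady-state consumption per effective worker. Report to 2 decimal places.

k_gold ≈ 14.32

The effective depreciation rate is n + g + δ = 0.029 + 0.006 + 0.046 = 0.081.
Setting f'(k) = n+g+δ gives 0.4·k^(0.4−1) = 0.081, hence k_gold = (0.4/0.081)^(1/0.6) ≈ 14.3205.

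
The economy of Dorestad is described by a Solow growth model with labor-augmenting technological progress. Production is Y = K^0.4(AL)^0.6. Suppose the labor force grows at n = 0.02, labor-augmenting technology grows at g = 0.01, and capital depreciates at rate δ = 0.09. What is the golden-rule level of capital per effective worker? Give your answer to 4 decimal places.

Capital per effective worker breaks even when investment replaces (n + g + δ)·k; here n + g + δ = 0.12.
Setting f'(k) = n+g+δ gives 0.4·k^(0.4−1) = 0.12, hence k_gold = (0.4/0.12)^(1/0.6) ≈ 7.4381.

k_gold ≈ 7.4381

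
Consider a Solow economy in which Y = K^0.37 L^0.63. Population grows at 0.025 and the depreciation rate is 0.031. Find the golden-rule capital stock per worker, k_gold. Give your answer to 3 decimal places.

Capital per worker breaks even when investment replaces (n + δ)·k; here n + δ = 0.056.
Setting f'(k) = n+δ gives 0.37·k^(0.37−1) = 0.056, hence k_gold = (0.37/0.056)^(1/0.63) ≈ 20.0267.

k_gold ≈ 20.027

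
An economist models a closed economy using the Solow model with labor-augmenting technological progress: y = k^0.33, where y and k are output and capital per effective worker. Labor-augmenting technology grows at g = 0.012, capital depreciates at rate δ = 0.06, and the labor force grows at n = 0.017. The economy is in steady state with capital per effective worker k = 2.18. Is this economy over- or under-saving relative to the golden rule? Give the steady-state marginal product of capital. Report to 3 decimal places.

under-saving; MPK ≈ 0.196

n + g + δ = 0.017 + 0.012 + 0.06 = 0.089.
MPK = 0.33·k^(0.33−1) = 0.33·2.18^(-0.67) ≈ 0.1958.
MPK > 0.089, so the economy is dynamically efficient (under-saving).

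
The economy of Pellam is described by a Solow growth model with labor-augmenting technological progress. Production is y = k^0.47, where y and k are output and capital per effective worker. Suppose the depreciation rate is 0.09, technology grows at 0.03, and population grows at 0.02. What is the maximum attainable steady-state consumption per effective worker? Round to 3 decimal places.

Capital per effective worker breaks even when investment replaces (n + g + δ)·k; here n + g + δ = 0.14.
Setting f'(k) = n+g+δ gives 0.47·k^(0.47−1) = 0.14, hence k_gold = (0.47/0.14)^(1/0.53) ≈ 9.8264.
y_gold = 9.8264^0.47 ≈ 2.9270.
c_gold = y_gold − (n+g+δ)·k_gold = 2.9270 − 0.14·9.8264 ≈ 1.5513.

c_gold ≈ 1.551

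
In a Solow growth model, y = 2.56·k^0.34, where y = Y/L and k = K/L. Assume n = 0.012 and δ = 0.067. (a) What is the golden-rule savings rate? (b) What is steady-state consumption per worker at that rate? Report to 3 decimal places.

(a) s_gold = 0.340; (b) c_gold ≈ 5.816

Break-even investment rate: n + δ = 0.012 + 0.067 = 0.079.
For Cobb-Douglas, s_gold equals capital's share: s_gold = 0.34.
Setting f'(k) = n+δ gives 0.34·2.56·k^(0.34−1) = 0.079, hence k_gold = (0.34·2.56/0.079)^(1/0.66) ≈ 37.9251.
y_gold = 2.56·37.9251^0.34 ≈ 8.8120; c_gold = (1−0.34)·y_gold ≈ 5.8159.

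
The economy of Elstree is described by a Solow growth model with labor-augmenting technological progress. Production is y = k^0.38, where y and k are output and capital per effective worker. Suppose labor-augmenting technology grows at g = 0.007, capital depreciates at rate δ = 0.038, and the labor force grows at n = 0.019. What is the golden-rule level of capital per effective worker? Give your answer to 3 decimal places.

Capital per effective worker breaks even when investment replaces (n + g + δ)·k; here n + g + δ = 0.064.
Golden rule sets MPK = n+g+δ: 0.38·k^(0.38−1) = 0.064, so k_gold = (0.38/0.064)^(1/0.62) ≈ 17.6908.

k_gold ≈ 17.691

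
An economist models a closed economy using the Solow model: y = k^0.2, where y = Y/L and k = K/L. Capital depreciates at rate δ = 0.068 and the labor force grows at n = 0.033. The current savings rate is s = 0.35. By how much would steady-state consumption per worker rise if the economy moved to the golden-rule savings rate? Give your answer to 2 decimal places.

n + δ = 0.033 + 0.068 = 0.101.
Current steady state (s = 0.35): k* = (0.35/0.101)^(1/0.8) ≈ 4.7281, y* = 4.7281^0.2 ≈ 1.3644, c* = (1−0.35)·1.3644 ≈ 0.8868.
Maximizing c = f(k) − (n+δ)·k gives f'(k) = n+δ, i.e. 0.2·k^(0.2−1) = 0.101, so k_gold = (0.2/0.101)^(1/0.8) ≈ 2.3490.
y_gold = 2.3490^0.2 ≈ 1.1863, c_gold = y_gold − 0.101·k_gold ≈ 0.9490.
Gain: Δc = 0.9490 − 0.8868 ≈ 0.0622.

Δc ≈ 0.06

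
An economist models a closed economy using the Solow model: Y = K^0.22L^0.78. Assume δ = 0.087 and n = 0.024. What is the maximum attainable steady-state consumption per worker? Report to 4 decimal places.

Break-even investment rate: n + δ = 0.024 + 0.087 = 0.111.
Maximizing c = f(k) − (n+δ)·k gives f'(k) = n+δ, i.e. 0.22·k^(0.22−1) = 0.111, so k_gold = (0.22/0.111)^(1/0.78) ≈ 2.4038.
y_gold = 2.4038^0.22 ≈ 1.2128.
c_gold = y_gold − (n+δ)·k_gold = 1.2128 − 0.111·2.4038 ≈ 0.9460.

c_gold ≈ 0.9460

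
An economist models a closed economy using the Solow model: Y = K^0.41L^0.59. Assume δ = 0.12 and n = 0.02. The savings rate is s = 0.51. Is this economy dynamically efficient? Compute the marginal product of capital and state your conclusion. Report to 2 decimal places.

dynamically inefficient; MPK ≈ 0.11

Capital per worker breaks even when investment replaces (n + δ)·k; here n + δ = 0.14.
Steady-state k*: s·k^0.41 = 0.14·k gives k* = (0.51/0.14)^(1/0.59) ≈ 8.9453.
MPK = 0.41·8.9453^(-0.59) ≈ 0.1125.
MPK < n+δ = 0.14, so the economy is dynamically inefficient (over-saving).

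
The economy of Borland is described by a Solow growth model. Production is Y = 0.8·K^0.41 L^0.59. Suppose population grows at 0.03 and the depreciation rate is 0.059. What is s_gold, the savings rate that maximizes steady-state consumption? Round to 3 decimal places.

s_gold = 0.410

The effective depreciation rate is n + δ = 0.03 + 0.059 = 0.089.
At the golden rule MPK = n+δ, and in any Cobb-Douglas steady state s = (n+δ)·k/y = MPK·k/y = capital's share 0.41.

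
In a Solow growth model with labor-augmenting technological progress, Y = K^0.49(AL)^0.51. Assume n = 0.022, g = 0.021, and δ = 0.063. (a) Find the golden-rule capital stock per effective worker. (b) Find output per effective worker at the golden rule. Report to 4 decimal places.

Capital per effective worker breaks even when investment replaces (n + g + δ)·k; here n + g + δ = 0.106.
At the golden rule the marginal product of capital equals n+g+δ: 0.49·k^(0.49−1) = 0.106. Solving, k_gold = (0.49/0.106)^(1/0.51) ≈ 20.1236.
y_gold = 20.1236^0.49 ≈ 4.3533.

(a) k_gold ≈ 20.1236; (b) y_gold ≈ 4.3533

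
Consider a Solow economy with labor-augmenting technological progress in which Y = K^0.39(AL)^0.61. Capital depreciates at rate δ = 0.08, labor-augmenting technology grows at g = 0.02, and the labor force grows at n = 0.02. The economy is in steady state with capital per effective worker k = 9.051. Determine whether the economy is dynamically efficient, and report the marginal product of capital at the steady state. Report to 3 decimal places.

The effective depreciation rate is n + g + δ = 0.02 + 0.02 + 0.08 = 0.12.
MPK = 0.39·k^(0.39−1) = 0.39·9.051^(-0.61) ≈ 0.1017.
MPK < 0.12, so the economy is dynamically inefficient (over-saving).

dynamically inefficient; MPK ≈ 0.102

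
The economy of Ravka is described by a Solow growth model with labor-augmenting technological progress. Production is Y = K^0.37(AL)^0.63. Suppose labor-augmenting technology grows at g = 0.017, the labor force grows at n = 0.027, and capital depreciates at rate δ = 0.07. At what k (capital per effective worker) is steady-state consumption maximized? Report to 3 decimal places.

The effective depreciation rate is n + g + δ = 0.027 + 0.017 + 0.07 = 0.114.
At the golden rule the marginal product of capital equals n+g+δ: 0.37·k^(0.37−1) = 0.114. Solving, k_gold = (0.37/0.114)^(1/0.63) ≈ 6.4801.

k_gold ≈ 6.480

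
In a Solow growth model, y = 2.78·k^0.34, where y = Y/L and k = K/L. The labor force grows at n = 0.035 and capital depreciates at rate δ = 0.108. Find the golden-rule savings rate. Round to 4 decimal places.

s_gold = 0.3400

The effective depreciation rate is n + δ = 0.035 + 0.108 = 0.143.
At the golden rule MPK = n+δ, and in any Cobb-Douglas steady state s = (n+δ)·k/y = MPK·k/y = capital's share 0.34.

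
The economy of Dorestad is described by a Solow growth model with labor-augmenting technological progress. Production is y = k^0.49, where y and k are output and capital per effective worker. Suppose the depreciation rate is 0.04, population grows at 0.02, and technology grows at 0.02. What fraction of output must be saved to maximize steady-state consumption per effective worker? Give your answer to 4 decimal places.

s_gold = 0.4900

n + g + δ = 0.02 + 0.02 + 0.04 = 0.08.
At the golden rule MPK = n+g+δ, and in any Cobb-Douglas steady state s = (n+g+δ)·k/y = MPK·k/y = capital's share 0.49.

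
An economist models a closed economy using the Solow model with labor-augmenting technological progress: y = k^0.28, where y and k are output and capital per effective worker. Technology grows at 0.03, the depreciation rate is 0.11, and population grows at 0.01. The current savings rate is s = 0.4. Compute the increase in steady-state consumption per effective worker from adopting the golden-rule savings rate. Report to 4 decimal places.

The effective depreciation rate is n + g + δ = 0.01 + 0.03 + 0.11 = 0.15.
Current steady state (s = 0.4): k* = (0.4/0.15)^(1/0.72) ≈ 3.9050, y* = 3.9050^0.28 ≈ 1.4644, c* = (1−0.4)·1.4644 ≈ 0.8786.
Golden rule sets MPK = n+g+δ: 0.28·k^(0.28−1) = 0.15, so k_gold = (0.28/0.15)^(1/0.72) ≈ 2.3795.
y_gold = 2.3795^0.28 ≈ 1.2747, c_gold = y_gold − 0.15·k_gold ≈ 0.9178.
Gain: Δc = 0.9178 − 0.8786 ≈ 0.0392.

Δc ≈ 0.0392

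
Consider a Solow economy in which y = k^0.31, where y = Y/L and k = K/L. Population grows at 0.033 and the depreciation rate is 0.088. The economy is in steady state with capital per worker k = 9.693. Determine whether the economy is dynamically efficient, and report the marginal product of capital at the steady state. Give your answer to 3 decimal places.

Capital per worker breaks even when investment replaces (n + δ)·k; here n + δ = 0.121.
MPK = 0.31·k^(0.31−1) = 0.31·9.693^(-0.69) ≈ 0.0647.
MPK < 0.121, so the economy is dynamically inefficient (over-saving).

dynamically inefficient; MPK ≈ 0.065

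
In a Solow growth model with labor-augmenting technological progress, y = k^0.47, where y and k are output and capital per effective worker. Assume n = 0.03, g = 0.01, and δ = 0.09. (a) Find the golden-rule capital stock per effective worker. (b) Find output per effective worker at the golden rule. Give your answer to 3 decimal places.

(a) k_gold ≈ 11.301; (b) y_gold ≈ 3.126

The effective depreciation rate is n + g + δ = 0.03 + 0.01 + 0.09 = 0.13.
Setting f'(k) = n+g+δ gives 0.47·k^(0.47−1) = 0.13, hence k_gold = (0.47/0.13)^(1/0.53) ≈ 11.3011.
y_gold = 11.3011^0.47 ≈ 3.1258.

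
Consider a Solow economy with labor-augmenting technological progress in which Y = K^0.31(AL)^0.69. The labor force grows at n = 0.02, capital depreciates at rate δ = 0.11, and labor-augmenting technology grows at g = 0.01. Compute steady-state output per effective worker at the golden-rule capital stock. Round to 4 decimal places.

The effective depreciation rate is n + g + δ = 0.02 + 0.01 + 0.11 = 0.14.
Setting f'(k) = n+g+δ gives 0.31·k^(0.31−1) = 0.14, hence k_gold = (0.31/0.14)^(1/0.69) ≈ 3.1647.
Output: y_gold = k_gold^0.31 = 3.1647^0.31 ≈ 1.4292.

y_gold ≈ 1.4292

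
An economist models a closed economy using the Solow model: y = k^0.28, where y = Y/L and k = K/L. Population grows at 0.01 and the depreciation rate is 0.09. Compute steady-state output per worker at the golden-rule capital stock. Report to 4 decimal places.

Capital per worker breaks even when investment replaces (n + δ)·k; here n + δ = 0.1.
Maximizing c = f(k) − (n+δ)·k gives f'(k) = n+δ, i.e. 0.28·k^(0.28−1) = 0.1, so k_gold = (0.28/0.1)^(1/0.72) ≈ 4.1788.
Output: y_gold = k_gold^0.28 = 4.1788^0.28 ≈ 1.4924.

y_gold ≈ 1.4924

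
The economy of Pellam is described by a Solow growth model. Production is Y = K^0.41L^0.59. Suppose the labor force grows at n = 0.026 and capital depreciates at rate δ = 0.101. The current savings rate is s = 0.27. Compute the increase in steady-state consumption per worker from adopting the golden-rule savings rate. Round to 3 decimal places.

Δc ≈ 0.099

The effective depreciation rate is n + δ = 0.026 + 0.101 = 0.127.
Current steady state (s = 0.27): k* = (0.27/0.127)^(1/0.59) ≈ 3.5908, y* = 3.5908^0.41 ≈ 1.6890, c* = (1−0.27)·1.6890 ≈ 1.2330.
Maximizing c = f(k) − (n+δ)·k gives f'(k) = n+δ, i.e. 0.41·k^(0.41−1) = 0.127, so k_gold = (0.41/0.127)^(1/0.59) ≈ 7.2892.
y_gold = 7.2892^0.41 ≈ 2.2579, c_gold = y_gold − 0.127·k_gold ≈ 1.3321.
Gain: Δc = 1.3321 − 1.2330 ≈ 0.0992.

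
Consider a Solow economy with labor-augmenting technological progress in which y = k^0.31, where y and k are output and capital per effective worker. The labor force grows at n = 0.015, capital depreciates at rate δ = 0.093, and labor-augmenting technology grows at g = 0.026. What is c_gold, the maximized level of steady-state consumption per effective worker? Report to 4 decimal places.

c_gold ≈ 1.0058

Break-even investment rate: n + g + δ = 0.015 + 0.026 + 0.093 = 0.134.
At the golden rule the marginal product of capital equals n+g+δ: 0.31·k^(0.31−1) = 0.134. Solving, k_gold = (0.31/0.134)^(1/0.69) ≈ 3.3722.
y_gold = 3.3722^0.31 ≈ 1.4576.
c_gold = y_gold − (n+g+δ)·k_gold = 1.4576 − 0.134·3.3722 ≈ 1.0058.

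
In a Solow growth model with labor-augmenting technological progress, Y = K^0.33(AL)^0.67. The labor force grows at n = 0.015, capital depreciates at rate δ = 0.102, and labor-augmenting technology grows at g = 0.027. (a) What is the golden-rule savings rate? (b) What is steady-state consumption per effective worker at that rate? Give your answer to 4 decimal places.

The effective depreciation rate is n + g + δ = 0.015 + 0.027 + 0.102 = 0.144.
For Cobb-Douglas, s_gold equals capital's share: s_gold = 0.33.
Maximizing c = f(k) − (n+g+δ)·k gives f'(k) = n+g+δ, i.e. 0.33·k^(0.33−1) = 0.144, so k_gold = (0.33/0.144)^(1/0.67) ≈ 3.4478.
y_gold = 3.4478^0.33 ≈ 1.5045; c_gold = (1−0.33)·y_gold ≈ 1.0080.

(a) s_gold = 0.3300; (b) c_gold ≈ 1.0080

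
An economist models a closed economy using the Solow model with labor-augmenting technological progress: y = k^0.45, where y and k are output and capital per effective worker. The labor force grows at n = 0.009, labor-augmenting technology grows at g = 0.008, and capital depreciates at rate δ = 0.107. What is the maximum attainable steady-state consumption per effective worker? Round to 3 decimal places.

c_gold ≈ 1.579

n + g + δ = 0.009 + 0.008 + 0.107 = 0.124.
At the golden rule the marginal product of capital equals n+g+δ: 0.45·k^(0.45−1) = 0.124. Solving, k_gold = (0.45/0.124)^(1/0.55) ≈ 10.4184.
y_gold = 10.4184^0.45 ≈ 2.8709.
c_gold = y_gold − (n+g+δ)·k_gold = 2.8709 − 0.124·10.4184 ≈ 1.5790.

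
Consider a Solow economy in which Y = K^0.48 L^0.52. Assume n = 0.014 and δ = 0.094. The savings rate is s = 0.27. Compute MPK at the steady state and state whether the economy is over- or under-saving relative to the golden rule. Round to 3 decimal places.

Capital per worker breaks even when investment replaces (n + δ)·k; here n + δ = 0.108.
Steady-state k*: s·k^0.48 = 0.108·k gives k* = (0.27/0.108)^(1/0.52) ≈ 5.8246.
MPK = 0.48·5.8246^(-0.52) ≈ 0.1920.
MPK > n+δ = 0.108, so the economy is dynamically efficient (under-saving).

under-saving; MPK ≈ 0.192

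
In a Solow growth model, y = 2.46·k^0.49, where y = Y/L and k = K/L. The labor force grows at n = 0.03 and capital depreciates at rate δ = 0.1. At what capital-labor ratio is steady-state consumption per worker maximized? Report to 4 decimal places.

Capital per worker breaks even when investment replaces (n + δ)·k; here n + δ = 0.13.
Setting f'(k) = n+δ gives 0.49·2.46·k^(0.49−1) = 0.13, hence k_gold = (0.49·2.46/0.13)^(1/0.51) ≈ 78.7856.

k_gold ≈ 78.7856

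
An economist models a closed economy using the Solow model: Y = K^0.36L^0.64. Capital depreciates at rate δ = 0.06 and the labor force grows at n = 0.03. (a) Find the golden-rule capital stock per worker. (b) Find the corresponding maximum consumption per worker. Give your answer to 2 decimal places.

n + δ = 0.03 + 0.06 = 0.09.
Setting f'(k) = n+δ gives 0.36·k^(0.36−1) = 0.09, hence k_gold = (0.36/0.09)^(1/0.64) ≈ 8.7241.
y_gold = 8.7241^0.36 ≈ 2.1810; c_gold = y_gold − 0.09·k_gold ≈ 1.3958.

(a) k_gold ≈ 8.72; (b) c_gold ≈ 1.40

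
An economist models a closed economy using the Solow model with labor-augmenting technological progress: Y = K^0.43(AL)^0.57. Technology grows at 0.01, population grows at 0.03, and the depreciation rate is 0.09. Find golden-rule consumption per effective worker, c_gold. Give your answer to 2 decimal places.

The effective depreciation rate is n + g + δ = 0.03 + 0.01 + 0.09 = 0.13.
Setting f'(k) = n+g+δ gives 0.43·k^(0.43−1) = 0.13, hence k_gold = (0.43/0.13)^(1/0.57) ≈ 8.1554.
y_gold = 8.1554^0.43 ≈ 2.4656.
c_gold = y_gold − (n+g+δ)·k_gold = 2.4656 − 0.13·8.1554 ≈ 1.4054.

c_gold ≈ 1.41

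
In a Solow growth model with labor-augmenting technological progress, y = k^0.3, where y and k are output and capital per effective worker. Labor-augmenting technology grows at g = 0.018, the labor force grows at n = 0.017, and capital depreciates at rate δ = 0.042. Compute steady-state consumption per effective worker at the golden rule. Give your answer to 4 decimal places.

c_gold ≈ 1.2538

Capital per effective worker breaks even when investment replaces (n + g + δ)·k; here n + g + δ = 0.077.
Maximizing c = f(k) − (n+g+δ)·k gives f'(k) = n+g+δ, i.e. 0.3·k^(0.3−1) = 0.077, so k_gold = (0.3/0.077)^(1/0.7) ≈ 6.9784.
y_gold = 6.9784^0.3 ≈ 1.7911.
c_gold = y_gold − (n+g+δ)·k_gold = 1.7911 − 0.077·6.9784 ≈ 1.2538.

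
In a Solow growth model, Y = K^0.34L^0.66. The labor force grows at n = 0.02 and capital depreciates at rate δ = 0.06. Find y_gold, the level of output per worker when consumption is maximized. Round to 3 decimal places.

y_gold ≈ 2.107

Break-even investment rate: n + δ = 0.02 + 0.06 = 0.08.
At the golden rule the marginal product of capital equals n+δ: 0.34·k^(0.34−1) = 0.08. Solving, k_gold = (0.34/0.08)^(1/0.66) ≈ 8.9558.
Output: y_gold = k_gold^0.34 = 8.9558^0.34 ≈ 2.1072.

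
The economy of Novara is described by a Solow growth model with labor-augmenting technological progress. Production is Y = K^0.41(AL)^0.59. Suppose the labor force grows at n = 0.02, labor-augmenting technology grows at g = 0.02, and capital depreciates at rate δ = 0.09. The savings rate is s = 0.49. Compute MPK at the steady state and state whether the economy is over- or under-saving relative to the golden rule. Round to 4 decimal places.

n + g + δ = 0.02 + 0.02 + 0.09 = 0.13.
Steady-state k*: s·k^0.41 = 0.13·k gives k* = (0.49/0.13)^(1/0.59) ≈ 9.4776.
MPK = 0.41·9.4776^(-0.59) ≈ 0.1088.
MPK < n+g+δ = 0.13, so the economy is dynamically inefficient (over-saving).

over-saving; MPK ≈ 0.1088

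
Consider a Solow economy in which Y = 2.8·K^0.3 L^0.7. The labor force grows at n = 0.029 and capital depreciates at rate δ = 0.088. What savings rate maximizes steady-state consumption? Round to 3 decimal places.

Capital per worker breaks even when investment replaces (n + δ)·k; here n + δ = 0.117.
At the golden rule MPK = n+δ, and in any Cobb-Douglas steady state s = (n+δ)·k/y = MPK·k/y = capital's share 0.3.

s_gold = 0.300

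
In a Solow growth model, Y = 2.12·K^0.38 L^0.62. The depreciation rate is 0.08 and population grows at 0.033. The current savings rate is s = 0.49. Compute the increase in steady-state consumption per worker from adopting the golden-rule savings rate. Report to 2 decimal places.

Δc ≈ 0.17

n + δ = 0.033 + 0.08 = 0.113.
Current steady state (s = 0.49): k* = (0.49·2.12/0.113)^(1/0.62) ≈ 35.8061, y* = 2.12·35.8061^0.38 ≈ 8.2573, c* = (1−0.49)·8.2573 ≈ 4.2112.
Golden rule sets MPK = n+δ: 0.38·2.12·k^(0.38−1) = 0.113, so k_gold = (0.38·2.12/0.113)^(1/0.62) ≈ 23.7614.
y_gold = 2.12·23.7614^0.38 ≈ 7.0659, c_gold = y_gold − 0.113·k_gold ≈ 4.3809.
Gain: Δc = 4.3809 − 4.2112 ≈ 0.1696.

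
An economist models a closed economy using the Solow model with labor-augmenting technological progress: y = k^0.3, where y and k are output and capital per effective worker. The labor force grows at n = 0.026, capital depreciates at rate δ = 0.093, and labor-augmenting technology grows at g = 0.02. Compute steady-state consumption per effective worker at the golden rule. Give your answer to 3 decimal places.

c_gold ≈ 0.973

The effective depreciation rate is n + g + δ = 0.026 + 0.02 + 0.093 = 0.139.
Setting f'(k) = n+g+δ gives 0.3·k^(0.3−1) = 0.139, hence k_gold = (0.3/0.139)^(1/0.7) ≈ 3.0012.
y_gold = 3.0012^0.3 ≈ 1.3906.
c_gold = y_gold − (n+g+δ)·k_gold = 1.3906 − 0.139·3.0012 ≈ 0.9734.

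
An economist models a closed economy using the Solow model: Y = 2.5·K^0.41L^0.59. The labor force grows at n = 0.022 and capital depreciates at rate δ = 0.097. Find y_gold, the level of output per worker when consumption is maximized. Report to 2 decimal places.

The effective depreciation rate is n + δ = 0.022 + 0.097 = 0.119.
Maximizing c = f(k) − (n+δ)·k gives f'(k) = n+δ, i.e. 0.41·2.5·k^(0.41−1) = 0.119, so k_gold = (0.41·2.5/0.119)^(1/0.59) ≈ 38.4632.
Output: y_gold = 2.5·k_gold^0.41 = 2.5·38.4632^0.41 ≈ 11.1637.

y_gold ≈ 11.16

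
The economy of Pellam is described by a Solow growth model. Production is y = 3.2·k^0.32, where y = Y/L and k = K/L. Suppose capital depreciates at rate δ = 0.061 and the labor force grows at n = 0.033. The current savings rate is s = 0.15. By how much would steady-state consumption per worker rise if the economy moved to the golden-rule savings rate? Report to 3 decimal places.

Δc ≈ 0.836

Break-even investment rate: n + δ = 0.033 + 0.061 = 0.094.
Current steady state (s = 0.15): k* = (0.15·3.2/0.094)^(1/0.68) ≈ 10.9987, y* = 3.2·10.9987^0.32 ≈ 6.8925, c* = (1−0.15)·6.8925 ≈ 5.8587.
Golden rule sets MPK = n+δ: 0.32·3.2·k^(0.32−1) = 0.094, so k_gold = (0.32·3.2/0.094)^(1/0.68) ≈ 33.5161.
y_gold = 3.2·33.5161^0.32 ≈ 9.8453, c_gold = y_gold − 0.094·k_gold ≈ 6.6948.
Gain: Δc = 6.6948 − 5.8587 ≈ 0.8362.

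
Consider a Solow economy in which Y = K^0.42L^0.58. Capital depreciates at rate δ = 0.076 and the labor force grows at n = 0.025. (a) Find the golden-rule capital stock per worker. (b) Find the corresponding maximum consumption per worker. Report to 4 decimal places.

(a) k_gold ≈ 11.6712; (b) c_gold ≈ 1.6279

The effective depreciation rate is n + δ = 0.025 + 0.076 = 0.101.
Golden rule sets MPK = n+δ: 0.42·k^(0.42−1) = 0.101, so k_gold = (0.42/0.101)^(1/0.58) ≈ 11.6712.
y_gold = 11.6712^0.42 ≈ 2.8067; c_gold = y_gold − 0.101·k_gold ≈ 1.6279.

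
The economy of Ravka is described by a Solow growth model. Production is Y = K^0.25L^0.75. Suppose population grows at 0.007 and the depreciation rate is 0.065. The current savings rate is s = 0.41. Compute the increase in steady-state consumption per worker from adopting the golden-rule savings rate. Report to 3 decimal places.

Capital per worker breaks even when investment replaces (n + δ)·k; here n + δ = 0.072.
Current steady state (s = 0.41): k* = (0.41/0.072)^(1/0.75) ≈ 10.1688, y* = 10.1688^0.25 ≈ 1.7857, c* = (1−0.41)·1.7857 ≈ 1.0536.
Golden rule sets MPK = n+δ: 0.25·k^(0.25−1) = 0.072, so k_gold = (0.25/0.072)^(1/0.75) ≈ 5.2579.
y_gold = 5.2579^0.25 ≈ 1.5143, c_gold = y_gold − 0.072·k_gold ≈ 1.1357.
Gain: Δc = 1.1357 − 1.0536 ≈ 0.0821.

Δc ≈ 0.082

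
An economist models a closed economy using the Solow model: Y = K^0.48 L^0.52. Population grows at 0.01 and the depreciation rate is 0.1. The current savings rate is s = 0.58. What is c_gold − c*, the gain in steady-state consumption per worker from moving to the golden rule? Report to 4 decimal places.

Break-even investment rate: n + δ = 0.01 + 0.1 = 0.11.
Current steady state (s = 0.58): k* = (0.58/0.11)^(1/0.52) ≈ 24.4641, y* = 24.4641^0.48 ≈ 4.6397, c* = (1−0.58)·4.6397 ≈ 1.9487.
Golden rule sets MPK = n+δ: 0.48·k^(0.48−1) = 0.11, so k_gold = (0.48/0.11)^(1/0.52) ≈ 17.0011.
y_gold = 17.0011^0.48 ≈ 3.8961, c_gold = y_gold − 0.11·k_gold ≈ 2.0260.
Gain: Δc = 2.0260 − 1.9487 ≈ 0.0773.

Δc ≈ 0.0773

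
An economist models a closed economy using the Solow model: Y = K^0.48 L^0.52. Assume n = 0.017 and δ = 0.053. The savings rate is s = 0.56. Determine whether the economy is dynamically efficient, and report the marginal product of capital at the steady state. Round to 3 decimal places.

dynamically inefficient; MPK ≈ 0.060

The effective depreciation rate is n + δ = 0.017 + 0.053 = 0.07.
Steady-state k*: s·k^0.48 = 0.07·k gives k* = (0.56/0.07)^(1/0.52) ≈ 54.5395.
MPK = 0.48·54.5395^(-0.52) ≈ 0.0600.
MPK < n+δ = 0.07, so the economy is dynamically inefficient (over-saving).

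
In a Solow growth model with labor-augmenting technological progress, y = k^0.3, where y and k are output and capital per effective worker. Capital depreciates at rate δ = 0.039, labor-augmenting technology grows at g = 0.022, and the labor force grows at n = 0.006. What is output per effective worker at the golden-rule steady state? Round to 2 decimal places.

The effective depreciation rate is n + g + δ = 0.006 + 0.022 + 0.039 = 0.067.
Golden rule sets MPK = n+g+δ: 0.3·k^(0.3−1) = 0.067, so k_gold = (0.3/0.067)^(1/0.7) ≈ 8.5127.
Output: y_gold = k_gold^0.3 = 8.5127^0.3 ≈ 1.9012.

y_gold ≈ 1.90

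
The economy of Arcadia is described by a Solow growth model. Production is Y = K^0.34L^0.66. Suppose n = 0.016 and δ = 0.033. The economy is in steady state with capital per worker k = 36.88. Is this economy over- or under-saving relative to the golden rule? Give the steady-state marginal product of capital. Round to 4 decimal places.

Capital per worker breaks even when investment replaces (n + δ)·k; here n + δ = 0.049.
MPK = 0.34·k^(0.34−1) = 0.34·36.88^(-0.66) ≈ 0.0314.
MPK < 0.049, so the economy is dynamically inefficient (over-saving).

over-saving; MPK ≈ 0.0314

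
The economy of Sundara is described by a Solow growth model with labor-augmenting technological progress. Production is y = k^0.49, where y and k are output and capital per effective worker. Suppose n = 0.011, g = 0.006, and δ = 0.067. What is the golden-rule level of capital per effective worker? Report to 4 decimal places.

k_gold ≈ 31.7539

n + g + δ = 0.011 + 0.006 + 0.067 = 0.084.
Golden rule sets MPK = n+g+δ: 0.49·k^(0.49−1) = 0.084, so k_gold = (0.49/0.084)^(1/0.51) ≈ 31.7539.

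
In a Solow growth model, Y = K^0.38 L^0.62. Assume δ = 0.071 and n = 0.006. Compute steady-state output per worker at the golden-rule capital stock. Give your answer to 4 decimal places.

The effective depreciation rate is n + δ = 0.006 + 0.071 = 0.077.
Golden rule sets MPK = n+δ: 0.38·k^(0.38−1) = 0.077, so k_gold = (0.38/0.077)^(1/0.62) ≈ 13.1285.
Output: y_gold = k_gold^0.38 = 13.1285^0.38 ≈ 2.6602.

y_gold ≈ 2.6602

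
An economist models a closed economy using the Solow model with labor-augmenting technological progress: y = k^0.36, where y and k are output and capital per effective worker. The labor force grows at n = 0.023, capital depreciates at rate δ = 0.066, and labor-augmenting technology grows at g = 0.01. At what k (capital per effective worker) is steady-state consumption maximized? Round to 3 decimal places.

Break-even investment rate: n + g + δ = 0.023 + 0.01 + 0.066 = 0.099.
Golden rule sets MPK = n+g+δ: 0.36·k^(0.36−1) = 0.099, so k_gold = (0.36/0.099)^(1/0.64) ≈ 7.5170.

k_gold ≈ 7.517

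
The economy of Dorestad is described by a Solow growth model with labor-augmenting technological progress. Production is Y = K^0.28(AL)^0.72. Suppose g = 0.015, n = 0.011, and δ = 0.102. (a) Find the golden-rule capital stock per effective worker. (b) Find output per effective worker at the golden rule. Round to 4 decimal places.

The effective depreciation rate is n + g + δ = 0.011 + 0.015 + 0.102 = 0.128.
Maximizing c = f(k) − (n+g+δ)·k gives f'(k) = n+g+δ, i.e. 0.28·k^(0.28−1) = 0.128, so k_gold = (0.28/0.128)^(1/0.72) ≈ 2.9659.
y_gold = 2.9659^0.28 ≈ 1.3558.

(a) k_gold ≈ 2.9659; (b) y_gold ≈ 1.3558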